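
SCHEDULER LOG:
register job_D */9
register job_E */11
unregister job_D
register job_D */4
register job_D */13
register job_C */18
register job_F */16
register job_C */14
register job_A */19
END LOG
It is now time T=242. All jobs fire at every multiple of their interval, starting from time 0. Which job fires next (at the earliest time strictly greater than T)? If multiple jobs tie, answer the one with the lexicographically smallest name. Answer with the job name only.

Op 1: register job_D */9 -> active={job_D:*/9}
Op 2: register job_E */11 -> active={job_D:*/9, job_E:*/11}
Op 3: unregister job_D -> active={job_E:*/11}
Op 4: register job_D */4 -> active={job_D:*/4, job_E:*/11}
Op 5: register job_D */13 -> active={job_D:*/13, job_E:*/11}
Op 6: register job_C */18 -> active={job_C:*/18, job_D:*/13, job_E:*/11}
Op 7: register job_F */16 -> active={job_C:*/18, job_D:*/13, job_E:*/11, job_F:*/16}
Op 8: register job_C */14 -> active={job_C:*/14, job_D:*/13, job_E:*/11, job_F:*/16}
Op 9: register job_A */19 -> active={job_A:*/19, job_C:*/14, job_D:*/13, job_E:*/11, job_F:*/16}
  job_A: interval 19, next fire after T=242 is 247
  job_C: interval 14, next fire after T=242 is 252
  job_D: interval 13, next fire after T=242 is 247
  job_E: interval 11, next fire after T=242 is 253
  job_F: interval 16, next fire after T=242 is 256
Earliest = 247, winner (lex tiebreak) = job_A

Answer: job_A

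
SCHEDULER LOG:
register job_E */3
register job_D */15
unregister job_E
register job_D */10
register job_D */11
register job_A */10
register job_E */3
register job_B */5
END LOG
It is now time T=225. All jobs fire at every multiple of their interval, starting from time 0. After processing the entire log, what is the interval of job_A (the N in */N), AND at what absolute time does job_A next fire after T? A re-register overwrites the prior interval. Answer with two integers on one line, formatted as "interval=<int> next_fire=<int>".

Op 1: register job_E */3 -> active={job_E:*/3}
Op 2: register job_D */15 -> active={job_D:*/15, job_E:*/3}
Op 3: unregister job_E -> active={job_D:*/15}
Op 4: register job_D */10 -> active={job_D:*/10}
Op 5: register job_D */11 -> active={job_D:*/11}
Op 6: register job_A */10 -> active={job_A:*/10, job_D:*/11}
Op 7: register job_E */3 -> active={job_A:*/10, job_D:*/11, job_E:*/3}
Op 8: register job_B */5 -> active={job_A:*/10, job_B:*/5, job_D:*/11, job_E:*/3}
Final interval of job_A = 10
Next fire of job_A after T=225: (225//10+1)*10 = 230

Answer: interval=10 next_fire=230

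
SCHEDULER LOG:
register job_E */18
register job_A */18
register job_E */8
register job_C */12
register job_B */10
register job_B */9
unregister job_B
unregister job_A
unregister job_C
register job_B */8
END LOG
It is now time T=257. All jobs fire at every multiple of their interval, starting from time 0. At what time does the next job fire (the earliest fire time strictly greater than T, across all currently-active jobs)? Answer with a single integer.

Op 1: register job_E */18 -> active={job_E:*/18}
Op 2: register job_A */18 -> active={job_A:*/18, job_E:*/18}
Op 3: register job_E */8 -> active={job_A:*/18, job_E:*/8}
Op 4: register job_C */12 -> active={job_A:*/18, job_C:*/12, job_E:*/8}
Op 5: register job_B */10 -> active={job_A:*/18, job_B:*/10, job_C:*/12, job_E:*/8}
Op 6: register job_B */9 -> active={job_A:*/18, job_B:*/9, job_C:*/12, job_E:*/8}
Op 7: unregister job_B -> active={job_A:*/18, job_C:*/12, job_E:*/8}
Op 8: unregister job_A -> active={job_C:*/12, job_E:*/8}
Op 9: unregister job_C -> active={job_E:*/8}
Op 10: register job_B */8 -> active={job_B:*/8, job_E:*/8}
  job_B: interval 8, next fire after T=257 is 264
  job_E: interval 8, next fire after T=257 is 264
Earliest fire time = 264 (job job_B)

Answer: 264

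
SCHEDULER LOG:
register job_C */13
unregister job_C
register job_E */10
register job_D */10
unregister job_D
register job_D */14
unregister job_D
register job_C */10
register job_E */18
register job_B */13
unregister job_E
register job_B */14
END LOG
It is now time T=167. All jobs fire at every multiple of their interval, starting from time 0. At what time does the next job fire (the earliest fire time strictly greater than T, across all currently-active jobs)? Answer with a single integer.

Op 1: register job_C */13 -> active={job_C:*/13}
Op 2: unregister job_C -> active={}
Op 3: register job_E */10 -> active={job_E:*/10}
Op 4: register job_D */10 -> active={job_D:*/10, job_E:*/10}
Op 5: unregister job_D -> active={job_E:*/10}
Op 6: register job_D */14 -> active={job_D:*/14, job_E:*/10}
Op 7: unregister job_D -> active={job_E:*/10}
Op 8: register job_C */10 -> active={job_C:*/10, job_E:*/10}
Op 9: register job_E */18 -> active={job_C:*/10, job_E:*/18}
Op 10: register job_B */13 -> active={job_B:*/13, job_C:*/10, job_E:*/18}
Op 11: unregister job_E -> active={job_B:*/13, job_C:*/10}
Op 12: register job_B */14 -> active={job_B:*/14, job_C:*/10}
  job_B: interval 14, next fire after T=167 is 168
  job_C: interval 10, next fire after T=167 is 170
Earliest fire time = 168 (job job_B)

Answer: 168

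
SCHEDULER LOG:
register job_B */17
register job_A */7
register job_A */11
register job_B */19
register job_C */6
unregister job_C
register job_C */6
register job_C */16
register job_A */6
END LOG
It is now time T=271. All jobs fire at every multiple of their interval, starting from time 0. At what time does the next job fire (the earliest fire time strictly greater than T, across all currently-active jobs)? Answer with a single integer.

Op 1: register job_B */17 -> active={job_B:*/17}
Op 2: register job_A */7 -> active={job_A:*/7, job_B:*/17}
Op 3: register job_A */11 -> active={job_A:*/11, job_B:*/17}
Op 4: register job_B */19 -> active={job_A:*/11, job_B:*/19}
Op 5: register job_C */6 -> active={job_A:*/11, job_B:*/19, job_C:*/6}
Op 6: unregister job_C -> active={job_A:*/11, job_B:*/19}
Op 7: register job_C */6 -> active={job_A:*/11, job_B:*/19, job_C:*/6}
Op 8: register job_C */16 -> active={job_A:*/11, job_B:*/19, job_C:*/16}
Op 9: register job_A */6 -> active={job_A:*/6, job_B:*/19, job_C:*/16}
  job_A: interval 6, next fire after T=271 is 276
  job_B: interval 19, next fire after T=271 is 285
  job_C: interval 16, next fire after T=271 is 272
Earliest fire time = 272 (job job_C)

Answer: 272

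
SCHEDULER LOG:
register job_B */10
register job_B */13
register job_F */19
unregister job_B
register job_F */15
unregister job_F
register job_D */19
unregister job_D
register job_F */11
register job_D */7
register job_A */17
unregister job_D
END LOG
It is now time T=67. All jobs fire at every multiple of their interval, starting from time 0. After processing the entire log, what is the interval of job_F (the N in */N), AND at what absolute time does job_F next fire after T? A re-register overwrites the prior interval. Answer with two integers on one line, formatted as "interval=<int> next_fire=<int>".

Op 1: register job_B */10 -> active={job_B:*/10}
Op 2: register job_B */13 -> active={job_B:*/13}
Op 3: register job_F */19 -> active={job_B:*/13, job_F:*/19}
Op 4: unregister job_B -> active={job_F:*/19}
Op 5: register job_F */15 -> active={job_F:*/15}
Op 6: unregister job_F -> active={}
Op 7: register job_D */19 -> active={job_D:*/19}
Op 8: unregister job_D -> active={}
Op 9: register job_F */11 -> active={job_F:*/11}
Op 10: register job_D */7 -> active={job_D:*/7, job_F:*/11}
Op 11: register job_A */17 -> active={job_A:*/17, job_D:*/7, job_F:*/11}
Op 12: unregister job_D -> active={job_A:*/17, job_F:*/11}
Final interval of job_F = 11
Next fire of job_F after T=67: (67//11+1)*11 = 77

Answer: interval=11 next_fire=77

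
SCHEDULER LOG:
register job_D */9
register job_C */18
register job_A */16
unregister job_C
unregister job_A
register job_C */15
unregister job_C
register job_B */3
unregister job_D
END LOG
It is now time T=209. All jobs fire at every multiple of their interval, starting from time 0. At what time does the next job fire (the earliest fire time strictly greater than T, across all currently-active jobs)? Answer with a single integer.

Op 1: register job_D */9 -> active={job_D:*/9}
Op 2: register job_C */18 -> active={job_C:*/18, job_D:*/9}
Op 3: register job_A */16 -> active={job_A:*/16, job_C:*/18, job_D:*/9}
Op 4: unregister job_C -> active={job_A:*/16, job_D:*/9}
Op 5: unregister job_A -> active={job_D:*/9}
Op 6: register job_C */15 -> active={job_C:*/15, job_D:*/9}
Op 7: unregister job_C -> active={job_D:*/9}
Op 8: register job_B */3 -> active={job_B:*/3, job_D:*/9}
Op 9: unregister job_D -> active={job_B:*/3}
  job_B: interval 3, next fire after T=209 is 210
Earliest fire time = 210 (job job_B)

Answer: 210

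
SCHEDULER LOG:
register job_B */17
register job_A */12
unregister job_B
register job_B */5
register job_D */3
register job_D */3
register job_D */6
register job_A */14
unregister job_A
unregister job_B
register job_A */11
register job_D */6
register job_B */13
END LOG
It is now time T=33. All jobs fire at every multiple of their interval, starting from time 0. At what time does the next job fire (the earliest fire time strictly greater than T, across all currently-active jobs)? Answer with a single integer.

Answer: 36

Derivation:
Op 1: register job_B */17 -> active={job_B:*/17}
Op 2: register job_A */12 -> active={job_A:*/12, job_B:*/17}
Op 3: unregister job_B -> active={job_A:*/12}
Op 4: register job_B */5 -> active={job_A:*/12, job_B:*/5}
Op 5: register job_D */3 -> active={job_A:*/12, job_B:*/5, job_D:*/3}
Op 6: register job_D */3 -> active={job_A:*/12, job_B:*/5, job_D:*/3}
Op 7: register job_D */6 -> active={job_A:*/12, job_B:*/5, job_D:*/6}
Op 8: register job_A */14 -> active={job_A:*/14, job_B:*/5, job_D:*/6}
Op 9: unregister job_A -> active={job_B:*/5, job_D:*/6}
Op 10: unregister job_B -> active={job_D:*/6}
Op 11: register job_A */11 -> active={job_A:*/11, job_D:*/6}
Op 12: register job_D */6 -> active={job_A:*/11, job_D:*/6}
Op 13: register job_B */13 -> active={job_A:*/11, job_B:*/13, job_D:*/6}
  job_A: interval 11, next fire after T=33 is 44
  job_B: interval 13, next fire after T=33 is 39
  job_D: interval 6, next fire after T=33 is 36
Earliest fire time = 36 (job job_D)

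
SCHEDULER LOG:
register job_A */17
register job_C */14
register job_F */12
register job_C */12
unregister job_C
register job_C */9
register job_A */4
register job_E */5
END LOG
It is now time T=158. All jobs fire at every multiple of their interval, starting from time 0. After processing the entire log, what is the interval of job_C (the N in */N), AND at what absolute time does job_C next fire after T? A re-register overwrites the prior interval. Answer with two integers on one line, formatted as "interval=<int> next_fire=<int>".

Answer: interval=9 next_fire=162

Derivation:
Op 1: register job_A */17 -> active={job_A:*/17}
Op 2: register job_C */14 -> active={job_A:*/17, job_C:*/14}
Op 3: register job_F */12 -> active={job_A:*/17, job_C:*/14, job_F:*/12}
Op 4: register job_C */12 -> active={job_A:*/17, job_C:*/12, job_F:*/12}
Op 5: unregister job_C -> active={job_A:*/17, job_F:*/12}
Op 6: register job_C */9 -> active={job_A:*/17, job_C:*/9, job_F:*/12}
Op 7: register job_A */4 -> active={job_A:*/4, job_C:*/9, job_F:*/12}
Op 8: register job_E */5 -> active={job_A:*/4, job_C:*/9, job_E:*/5, job_F:*/12}
Final interval of job_C = 9
Next fire of job_C after T=158: (158//9+1)*9 = 162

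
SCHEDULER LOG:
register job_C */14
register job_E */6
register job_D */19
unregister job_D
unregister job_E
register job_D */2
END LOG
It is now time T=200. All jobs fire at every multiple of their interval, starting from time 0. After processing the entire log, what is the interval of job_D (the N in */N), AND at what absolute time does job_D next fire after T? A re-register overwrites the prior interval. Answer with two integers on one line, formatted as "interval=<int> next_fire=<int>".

Op 1: register job_C */14 -> active={job_C:*/14}
Op 2: register job_E */6 -> active={job_C:*/14, job_E:*/6}
Op 3: register job_D */19 -> active={job_C:*/14, job_D:*/19, job_E:*/6}
Op 4: unregister job_D -> active={job_C:*/14, job_E:*/6}
Op 5: unregister job_E -> active={job_C:*/14}
Op 6: register job_D */2 -> active={job_C:*/14, job_D:*/2}
Final interval of job_D = 2
Next fire of job_D after T=200: (200//2+1)*2 = 202

Answer: interval=2 next_fire=202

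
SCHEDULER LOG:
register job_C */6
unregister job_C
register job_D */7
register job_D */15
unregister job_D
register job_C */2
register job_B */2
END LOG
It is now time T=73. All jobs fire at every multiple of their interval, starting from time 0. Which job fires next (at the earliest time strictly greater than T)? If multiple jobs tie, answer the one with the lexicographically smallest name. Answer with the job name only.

Answer: job_B

Derivation:
Op 1: register job_C */6 -> active={job_C:*/6}
Op 2: unregister job_C -> active={}
Op 3: register job_D */7 -> active={job_D:*/7}
Op 4: register job_D */15 -> active={job_D:*/15}
Op 5: unregister job_D -> active={}
Op 6: register job_C */2 -> active={job_C:*/2}
Op 7: register job_B */2 -> active={job_B:*/2, job_C:*/2}
  job_B: interval 2, next fire after T=73 is 74
  job_C: interval 2, next fire after T=73 is 74
Earliest = 74, winner (lex tiebreak) = job_B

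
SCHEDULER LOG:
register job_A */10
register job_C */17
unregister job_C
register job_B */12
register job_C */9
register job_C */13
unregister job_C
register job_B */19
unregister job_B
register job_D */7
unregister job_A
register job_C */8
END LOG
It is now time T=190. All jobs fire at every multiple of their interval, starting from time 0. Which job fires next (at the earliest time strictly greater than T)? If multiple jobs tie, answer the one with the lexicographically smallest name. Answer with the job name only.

Op 1: register job_A */10 -> active={job_A:*/10}
Op 2: register job_C */17 -> active={job_A:*/10, job_C:*/17}
Op 3: unregister job_C -> active={job_A:*/10}
Op 4: register job_B */12 -> active={job_A:*/10, job_B:*/12}
Op 5: register job_C */9 -> active={job_A:*/10, job_B:*/12, job_C:*/9}
Op 6: register job_C */13 -> active={job_A:*/10, job_B:*/12, job_C:*/13}
Op 7: unregister job_C -> active={job_A:*/10, job_B:*/12}
Op 8: register job_B */19 -> active={job_A:*/10, job_B:*/19}
Op 9: unregister job_B -> active={job_A:*/10}
Op 10: register job_D */7 -> active={job_A:*/10, job_D:*/7}
Op 11: unregister job_A -> active={job_D:*/7}
Op 12: register job_C */8 -> active={job_C:*/8, job_D:*/7}
  job_C: interval 8, next fire after T=190 is 192
  job_D: interval 7, next fire after T=190 is 196
Earliest = 192, winner (lex tiebreak) = job_C

Answer: job_C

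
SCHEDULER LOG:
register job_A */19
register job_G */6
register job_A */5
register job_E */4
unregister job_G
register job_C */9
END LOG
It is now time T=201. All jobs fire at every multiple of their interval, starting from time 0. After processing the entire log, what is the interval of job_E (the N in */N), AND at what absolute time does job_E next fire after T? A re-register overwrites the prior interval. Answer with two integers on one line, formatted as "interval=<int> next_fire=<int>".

Op 1: register job_A */19 -> active={job_A:*/19}
Op 2: register job_G */6 -> active={job_A:*/19, job_G:*/6}
Op 3: register job_A */5 -> active={job_A:*/5, job_G:*/6}
Op 4: register job_E */4 -> active={job_A:*/5, job_E:*/4, job_G:*/6}
Op 5: unregister job_G -> active={job_A:*/5, job_E:*/4}
Op 6: register job_C */9 -> active={job_A:*/5, job_C:*/9, job_E:*/4}
Final interval of job_E = 4
Next fire of job_E after T=201: (201//4+1)*4 = 204

Answer: interval=4 next_fire=204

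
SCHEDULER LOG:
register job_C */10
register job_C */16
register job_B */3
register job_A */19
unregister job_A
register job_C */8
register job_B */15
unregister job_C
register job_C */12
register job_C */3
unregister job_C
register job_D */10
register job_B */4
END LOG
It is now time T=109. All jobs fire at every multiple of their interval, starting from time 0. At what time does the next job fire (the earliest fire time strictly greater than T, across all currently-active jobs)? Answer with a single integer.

Op 1: register job_C */10 -> active={job_C:*/10}
Op 2: register job_C */16 -> active={job_C:*/16}
Op 3: register job_B */3 -> active={job_B:*/3, job_C:*/16}
Op 4: register job_A */19 -> active={job_A:*/19, job_B:*/3, job_C:*/16}
Op 5: unregister job_A -> active={job_B:*/3, job_C:*/16}
Op 6: register job_C */8 -> active={job_B:*/3, job_C:*/8}
Op 7: register job_B */15 -> active={job_B:*/15, job_C:*/8}
Op 8: unregister job_C -> active={job_B:*/15}
Op 9: register job_C */12 -> active={job_B:*/15, job_C:*/12}
Op 10: register job_C */3 -> active={job_B:*/15, job_C:*/3}
Op 11: unregister job_C -> active={job_B:*/15}
Op 12: register job_D */10 -> active={job_B:*/15, job_D:*/10}
Op 13: register job_B */4 -> active={job_B:*/4, job_D:*/10}
  job_B: interval 4, next fire after T=109 is 112
  job_D: interval 10, next fire after T=109 is 110
Earliest fire time = 110 (job job_D)

Answer: 110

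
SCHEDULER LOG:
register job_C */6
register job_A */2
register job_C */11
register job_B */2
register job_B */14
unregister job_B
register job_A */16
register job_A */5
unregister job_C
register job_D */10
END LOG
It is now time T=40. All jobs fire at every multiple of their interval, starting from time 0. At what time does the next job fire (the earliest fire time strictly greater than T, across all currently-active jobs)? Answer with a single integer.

Op 1: register job_C */6 -> active={job_C:*/6}
Op 2: register job_A */2 -> active={job_A:*/2, job_C:*/6}
Op 3: register job_C */11 -> active={job_A:*/2, job_C:*/11}
Op 4: register job_B */2 -> active={job_A:*/2, job_B:*/2, job_C:*/11}
Op 5: register job_B */14 -> active={job_A:*/2, job_B:*/14, job_C:*/11}
Op 6: unregister job_B -> active={job_A:*/2, job_C:*/11}
Op 7: register job_A */16 -> active={job_A:*/16, job_C:*/11}
Op 8: register job_A */5 -> active={job_A:*/5, job_C:*/11}
Op 9: unregister job_C -> active={job_A:*/5}
Op 10: register job_D */10 -> active={job_A:*/5, job_D:*/10}
  job_A: interval 5, next fire after T=40 is 45
  job_D: interval 10, next fire after T=40 is 50
Earliest fire time = 45 (job job_A)

Answer: 45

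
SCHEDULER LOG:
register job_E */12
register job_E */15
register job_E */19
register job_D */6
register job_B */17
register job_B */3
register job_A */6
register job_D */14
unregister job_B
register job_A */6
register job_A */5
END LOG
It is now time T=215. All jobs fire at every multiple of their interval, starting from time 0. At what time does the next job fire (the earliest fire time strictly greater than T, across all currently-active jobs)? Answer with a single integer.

Op 1: register job_E */12 -> active={job_E:*/12}
Op 2: register job_E */15 -> active={job_E:*/15}
Op 3: register job_E */19 -> active={job_E:*/19}
Op 4: register job_D */6 -> active={job_D:*/6, job_E:*/19}
Op 5: register job_B */17 -> active={job_B:*/17, job_D:*/6, job_E:*/19}
Op 6: register job_B */3 -> active={job_B:*/3, job_D:*/6, job_E:*/19}
Op 7: register job_A */6 -> active={job_A:*/6, job_B:*/3, job_D:*/6, job_E:*/19}
Op 8: register job_D */14 -> active={job_A:*/6, job_B:*/3, job_D:*/14, job_E:*/19}
Op 9: unregister job_B -> active={job_A:*/6, job_D:*/14, job_E:*/19}
Op 10: register job_A */6 -> active={job_A:*/6, job_D:*/14, job_E:*/19}
Op 11: register job_A */5 -> active={job_A:*/5, job_D:*/14, job_E:*/19}
  job_A: interval 5, next fire after T=215 is 220
  job_D: interval 14, next fire after T=215 is 224
  job_E: interval 19, next fire after T=215 is 228
Earliest fire time = 220 (job job_A)

Answer: 220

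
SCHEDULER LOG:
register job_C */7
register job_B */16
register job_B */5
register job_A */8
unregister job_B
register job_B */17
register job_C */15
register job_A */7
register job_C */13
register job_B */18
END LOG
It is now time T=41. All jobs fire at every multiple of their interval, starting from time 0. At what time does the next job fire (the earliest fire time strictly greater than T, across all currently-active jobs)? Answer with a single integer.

Answer: 42

Derivation:
Op 1: register job_C */7 -> active={job_C:*/7}
Op 2: register job_B */16 -> active={job_B:*/16, job_C:*/7}
Op 3: register job_B */5 -> active={job_B:*/5, job_C:*/7}
Op 4: register job_A */8 -> active={job_A:*/8, job_B:*/5, job_C:*/7}
Op 5: unregister job_B -> active={job_A:*/8, job_C:*/7}
Op 6: register job_B */17 -> active={job_A:*/8, job_B:*/17, job_C:*/7}
Op 7: register job_C */15 -> active={job_A:*/8, job_B:*/17, job_C:*/15}
Op 8: register job_A */7 -> active={job_A:*/7, job_B:*/17, job_C:*/15}
Op 9: register job_C */13 -> active={job_A:*/7, job_B:*/17, job_C:*/13}
Op 10: register job_B */18 -> active={job_A:*/7, job_B:*/18, job_C:*/13}
  job_A: interval 7, next fire after T=41 is 42
  job_B: interval 18, next fire after T=41 is 54
  job_C: interval 13, next fire after T=41 is 52
Earliest fire time = 42 (job job_A)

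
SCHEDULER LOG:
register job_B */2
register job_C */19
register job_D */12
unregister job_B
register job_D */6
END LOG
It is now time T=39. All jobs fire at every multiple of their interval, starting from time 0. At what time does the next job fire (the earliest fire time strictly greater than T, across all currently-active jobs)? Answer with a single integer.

Answer: 42

Derivation:
Op 1: register job_B */2 -> active={job_B:*/2}
Op 2: register job_C */19 -> active={job_B:*/2, job_C:*/19}
Op 3: register job_D */12 -> active={job_B:*/2, job_C:*/19, job_D:*/12}
Op 4: unregister job_B -> active={job_C:*/19, job_D:*/12}
Op 5: register job_D */6 -> active={job_C:*/19, job_D:*/6}
  job_C: interval 19, next fire after T=39 is 57
  job_D: interval 6, next fire after T=39 is 42
Earliest fire time = 42 (job job_D)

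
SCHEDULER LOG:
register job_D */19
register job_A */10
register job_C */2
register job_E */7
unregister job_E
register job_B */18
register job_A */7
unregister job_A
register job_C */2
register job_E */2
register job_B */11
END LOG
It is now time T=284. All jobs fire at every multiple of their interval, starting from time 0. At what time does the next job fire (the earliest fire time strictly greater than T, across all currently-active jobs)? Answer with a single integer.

Op 1: register job_D */19 -> active={job_D:*/19}
Op 2: register job_A */10 -> active={job_A:*/10, job_D:*/19}
Op 3: register job_C */2 -> active={job_A:*/10, job_C:*/2, job_D:*/19}
Op 4: register job_E */7 -> active={job_A:*/10, job_C:*/2, job_D:*/19, job_E:*/7}
Op 5: unregister job_E -> active={job_A:*/10, job_C:*/2, job_D:*/19}
Op 6: register job_B */18 -> active={job_A:*/10, job_B:*/18, job_C:*/2, job_D:*/19}
Op 7: register job_A */7 -> active={job_A:*/7, job_B:*/18, job_C:*/2, job_D:*/19}
Op 8: unregister job_A -> active={job_B:*/18, job_C:*/2, job_D:*/19}
Op 9: register job_C */2 -> active={job_B:*/18, job_C:*/2, job_D:*/19}
Op 10: register job_E */2 -> active={job_B:*/18, job_C:*/2, job_D:*/19, job_E:*/2}
Op 11: register job_B */11 -> active={job_B:*/11, job_C:*/2, job_D:*/19, job_E:*/2}
  job_B: interval 11, next fire after T=284 is 286
  job_C: interval 2, next fire after T=284 is 286
  job_D: interval 19, next fire after T=284 is 285
  job_E: interval 2, next fire after T=284 is 286
Earliest fire time = 285 (job job_D)

Answer: 285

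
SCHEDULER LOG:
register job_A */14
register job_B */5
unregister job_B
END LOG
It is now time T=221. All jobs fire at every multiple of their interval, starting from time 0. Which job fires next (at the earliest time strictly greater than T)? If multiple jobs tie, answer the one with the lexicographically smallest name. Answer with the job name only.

Answer: job_A

Derivation:
Op 1: register job_A */14 -> active={job_A:*/14}
Op 2: register job_B */5 -> active={job_A:*/14, job_B:*/5}
Op 3: unregister job_B -> active={job_A:*/14}
  job_A: interval 14, next fire after T=221 is 224
Earliest = 224, winner (lex tiebreak) = job_A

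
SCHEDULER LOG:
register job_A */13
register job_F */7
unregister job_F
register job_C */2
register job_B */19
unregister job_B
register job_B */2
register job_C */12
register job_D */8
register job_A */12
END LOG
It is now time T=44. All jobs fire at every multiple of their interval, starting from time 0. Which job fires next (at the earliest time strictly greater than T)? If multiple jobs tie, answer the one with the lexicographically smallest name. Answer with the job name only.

Answer: job_B

Derivation:
Op 1: register job_A */13 -> active={job_A:*/13}
Op 2: register job_F */7 -> active={job_A:*/13, job_F:*/7}
Op 3: unregister job_F -> active={job_A:*/13}
Op 4: register job_C */2 -> active={job_A:*/13, job_C:*/2}
Op 5: register job_B */19 -> active={job_A:*/13, job_B:*/19, job_C:*/2}
Op 6: unregister job_B -> active={job_A:*/13, job_C:*/2}
Op 7: register job_B */2 -> active={job_A:*/13, job_B:*/2, job_C:*/2}
Op 8: register job_C */12 -> active={job_A:*/13, job_B:*/2, job_C:*/12}
Op 9: register job_D */8 -> active={job_A:*/13, job_B:*/2, job_C:*/12, job_D:*/8}
Op 10: register job_A */12 -> active={job_A:*/12, job_B:*/2, job_C:*/12, job_D:*/8}
  job_A: interval 12, next fire after T=44 is 48
  job_B: interval 2, next fire after T=44 is 46
  job_C: interval 12, next fire after T=44 is 48
  job_D: interval 8, next fire after T=44 is 48
Earliest = 46, winner (lex tiebreak) = job_B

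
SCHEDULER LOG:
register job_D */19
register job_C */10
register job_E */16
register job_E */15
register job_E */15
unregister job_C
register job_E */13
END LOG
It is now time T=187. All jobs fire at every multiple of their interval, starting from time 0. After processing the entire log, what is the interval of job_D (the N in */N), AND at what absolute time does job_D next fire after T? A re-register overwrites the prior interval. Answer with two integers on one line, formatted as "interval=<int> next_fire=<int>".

Op 1: register job_D */19 -> active={job_D:*/19}
Op 2: register job_C */10 -> active={job_C:*/10, job_D:*/19}
Op 3: register job_E */16 -> active={job_C:*/10, job_D:*/19, job_E:*/16}
Op 4: register job_E */15 -> active={job_C:*/10, job_D:*/19, job_E:*/15}
Op 5: register job_E */15 -> active={job_C:*/10, job_D:*/19, job_E:*/15}
Op 6: unregister job_C -> active={job_D:*/19, job_E:*/15}
Op 7: register job_E */13 -> active={job_D:*/19, job_E:*/13}
Final interval of job_D = 19
Next fire of job_D after T=187: (187//19+1)*19 = 190

Answer: interval=19 next_fire=190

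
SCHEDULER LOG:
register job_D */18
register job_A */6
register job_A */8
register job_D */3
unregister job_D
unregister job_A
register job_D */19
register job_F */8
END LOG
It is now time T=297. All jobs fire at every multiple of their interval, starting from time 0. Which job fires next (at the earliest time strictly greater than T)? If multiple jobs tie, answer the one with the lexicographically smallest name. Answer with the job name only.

Op 1: register job_D */18 -> active={job_D:*/18}
Op 2: register job_A */6 -> active={job_A:*/6, job_D:*/18}
Op 3: register job_A */8 -> active={job_A:*/8, job_D:*/18}
Op 4: register job_D */3 -> active={job_A:*/8, job_D:*/3}
Op 5: unregister job_D -> active={job_A:*/8}
Op 6: unregister job_A -> active={}
Op 7: register job_D */19 -> active={job_D:*/19}
Op 8: register job_F */8 -> active={job_D:*/19, job_F:*/8}
  job_D: interval 19, next fire after T=297 is 304
  job_F: interval 8, next fire after T=297 is 304
Earliest = 304, winner (lex tiebreak) = job_D

Answer: job_D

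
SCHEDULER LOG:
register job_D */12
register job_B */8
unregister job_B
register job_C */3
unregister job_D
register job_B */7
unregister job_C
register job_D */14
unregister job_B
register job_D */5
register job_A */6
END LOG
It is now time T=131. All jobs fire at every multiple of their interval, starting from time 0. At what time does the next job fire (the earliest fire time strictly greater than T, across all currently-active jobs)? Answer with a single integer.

Op 1: register job_D */12 -> active={job_D:*/12}
Op 2: register job_B */8 -> active={job_B:*/8, job_D:*/12}
Op 3: unregister job_B -> active={job_D:*/12}
Op 4: register job_C */3 -> active={job_C:*/3, job_D:*/12}
Op 5: unregister job_D -> active={job_C:*/3}
Op 6: register job_B */7 -> active={job_B:*/7, job_C:*/3}
Op 7: unregister job_C -> active={job_B:*/7}
Op 8: register job_D */14 -> active={job_B:*/7, job_D:*/14}
Op 9: unregister job_B -> active={job_D:*/14}
Op 10: register job_D */5 -> active={job_D:*/5}
Op 11: register job_A */6 -> active={job_A:*/6, job_D:*/5}
  job_A: interval 6, next fire after T=131 is 132
  job_D: interval 5, next fire after T=131 is 135
Earliest fire time = 132 (job job_A)

Answer: 132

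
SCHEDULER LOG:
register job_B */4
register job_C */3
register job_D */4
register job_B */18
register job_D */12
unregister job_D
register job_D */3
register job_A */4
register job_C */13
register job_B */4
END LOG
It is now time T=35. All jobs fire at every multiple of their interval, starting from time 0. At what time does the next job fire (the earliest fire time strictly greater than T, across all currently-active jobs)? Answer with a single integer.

Answer: 36

Derivation:
Op 1: register job_B */4 -> active={job_B:*/4}
Op 2: register job_C */3 -> active={job_B:*/4, job_C:*/3}
Op 3: register job_D */4 -> active={job_B:*/4, job_C:*/3, job_D:*/4}
Op 4: register job_B */18 -> active={job_B:*/18, job_C:*/3, job_D:*/4}
Op 5: register job_D */12 -> active={job_B:*/18, job_C:*/3, job_D:*/12}
Op 6: unregister job_D -> active={job_B:*/18, job_C:*/3}
Op 7: register job_D */3 -> active={job_B:*/18, job_C:*/3, job_D:*/3}
Op 8: register job_A */4 -> active={job_A:*/4, job_B:*/18, job_C:*/3, job_D:*/3}
Op 9: register job_C */13 -> active={job_A:*/4, job_B:*/18, job_C:*/13, job_D:*/3}
Op 10: register job_B */4 -> active={job_A:*/4, job_B:*/4, job_C:*/13, job_D:*/3}
  job_A: interval 4, next fire after T=35 is 36
  job_B: interval 4, next fire after T=35 is 36
  job_C: interval 13, next fire after T=35 is 39
  job_D: interval 3, next fire after T=35 is 36
Earliest fire time = 36 (job job_A)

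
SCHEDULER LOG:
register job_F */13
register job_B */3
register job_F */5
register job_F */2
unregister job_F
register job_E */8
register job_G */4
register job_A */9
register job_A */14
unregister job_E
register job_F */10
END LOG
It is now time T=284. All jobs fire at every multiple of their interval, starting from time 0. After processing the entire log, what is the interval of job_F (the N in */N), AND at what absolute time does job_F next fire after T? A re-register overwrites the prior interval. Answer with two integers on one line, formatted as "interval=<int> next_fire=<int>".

Op 1: register job_F */13 -> active={job_F:*/13}
Op 2: register job_B */3 -> active={job_B:*/3, job_F:*/13}
Op 3: register job_F */5 -> active={job_B:*/3, job_F:*/5}
Op 4: register job_F */2 -> active={job_B:*/3, job_F:*/2}
Op 5: unregister job_F -> active={job_B:*/3}
Op 6: register job_E */8 -> active={job_B:*/3, job_E:*/8}
Op 7: register job_G */4 -> active={job_B:*/3, job_E:*/8, job_G:*/4}
Op 8: register job_A */9 -> active={job_A:*/9, job_B:*/3, job_E:*/8, job_G:*/4}
Op 9: register job_A */14 -> active={job_A:*/14, job_B:*/3, job_E:*/8, job_G:*/4}
Op 10: unregister job_E -> active={job_A:*/14, job_B:*/3, job_G:*/4}
Op 11: register job_F */10 -> active={job_A:*/14, job_B:*/3, job_F:*/10, job_G:*/4}
Final interval of job_F = 10
Next fire of job_F after T=284: (284//10+1)*10 = 290

Answer: interval=10 next_fire=290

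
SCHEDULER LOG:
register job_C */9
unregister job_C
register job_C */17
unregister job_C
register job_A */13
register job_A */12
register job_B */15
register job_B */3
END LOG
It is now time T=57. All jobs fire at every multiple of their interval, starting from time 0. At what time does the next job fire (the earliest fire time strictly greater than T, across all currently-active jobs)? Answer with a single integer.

Answer: 60

Derivation:
Op 1: register job_C */9 -> active={job_C:*/9}
Op 2: unregister job_C -> active={}
Op 3: register job_C */17 -> active={job_C:*/17}
Op 4: unregister job_C -> active={}
Op 5: register job_A */13 -> active={job_A:*/13}
Op 6: register job_A */12 -> active={job_A:*/12}
Op 7: register job_B */15 -> active={job_A:*/12, job_B:*/15}
Op 8: register job_B */3 -> active={job_A:*/12, job_B:*/3}
  job_A: interval 12, next fire after T=57 is 60
  job_B: interval 3, next fire after T=57 is 60
Earliest fire time = 60 (job job_A)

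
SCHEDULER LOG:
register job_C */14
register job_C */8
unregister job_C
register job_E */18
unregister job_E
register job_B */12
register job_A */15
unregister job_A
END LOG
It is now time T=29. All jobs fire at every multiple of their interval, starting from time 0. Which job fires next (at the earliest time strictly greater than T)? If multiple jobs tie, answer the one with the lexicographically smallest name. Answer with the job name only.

Op 1: register job_C */14 -> active={job_C:*/14}
Op 2: register job_C */8 -> active={job_C:*/8}
Op 3: unregister job_C -> active={}
Op 4: register job_E */18 -> active={job_E:*/18}
Op 5: unregister job_E -> active={}
Op 6: register job_B */12 -> active={job_B:*/12}
Op 7: register job_A */15 -> active={job_A:*/15, job_B:*/12}
Op 8: unregister job_A -> active={job_B:*/12}
  job_B: interval 12, next fire after T=29 is 36
Earliest = 36, winner (lex tiebreak) = job_B

Answer: job_B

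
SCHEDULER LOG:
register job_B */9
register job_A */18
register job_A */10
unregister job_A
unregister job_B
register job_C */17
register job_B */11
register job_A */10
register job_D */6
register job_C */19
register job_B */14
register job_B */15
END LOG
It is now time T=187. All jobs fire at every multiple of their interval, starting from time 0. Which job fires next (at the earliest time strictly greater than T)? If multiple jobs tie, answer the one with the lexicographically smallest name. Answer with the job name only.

Op 1: register job_B */9 -> active={job_B:*/9}
Op 2: register job_A */18 -> active={job_A:*/18, job_B:*/9}
Op 3: register job_A */10 -> active={job_A:*/10, job_B:*/9}
Op 4: unregister job_A -> active={job_B:*/9}
Op 5: unregister job_B -> active={}
Op 6: register job_C */17 -> active={job_C:*/17}
Op 7: register job_B */11 -> active={job_B:*/11, job_C:*/17}
Op 8: register job_A */10 -> active={job_A:*/10, job_B:*/11, job_C:*/17}
Op 9: register job_D */6 -> active={job_A:*/10, job_B:*/11, job_C:*/17, job_D:*/6}
Op 10: register job_C */19 -> active={job_A:*/10, job_B:*/11, job_C:*/19, job_D:*/6}
Op 11: register job_B */14 -> active={job_A:*/10, job_B:*/14, job_C:*/19, job_D:*/6}
Op 12: register job_B */15 -> active={job_A:*/10, job_B:*/15, job_C:*/19, job_D:*/6}
  job_A: interval 10, next fire after T=187 is 190
  job_B: interval 15, next fire after T=187 is 195
  job_C: interval 19, next fire after T=187 is 190
  job_D: interval 6, next fire after T=187 is 192
Earliest = 190, winner (lex tiebreak) = job_A

Answer: job_A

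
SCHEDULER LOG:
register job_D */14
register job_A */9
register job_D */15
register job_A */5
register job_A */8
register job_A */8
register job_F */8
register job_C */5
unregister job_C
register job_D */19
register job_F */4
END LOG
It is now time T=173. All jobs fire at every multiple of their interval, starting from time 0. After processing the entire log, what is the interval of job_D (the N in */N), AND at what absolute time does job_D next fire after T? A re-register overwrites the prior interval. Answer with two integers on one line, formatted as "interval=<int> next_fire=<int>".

Op 1: register job_D */14 -> active={job_D:*/14}
Op 2: register job_A */9 -> active={job_A:*/9, job_D:*/14}
Op 3: register job_D */15 -> active={job_A:*/9, job_D:*/15}
Op 4: register job_A */5 -> active={job_A:*/5, job_D:*/15}
Op 5: register job_A */8 -> active={job_A:*/8, job_D:*/15}
Op 6: register job_A */8 -> active={job_A:*/8, job_D:*/15}
Op 7: register job_F */8 -> active={job_A:*/8, job_D:*/15, job_F:*/8}
Op 8: register job_C */5 -> active={job_A:*/8, job_C:*/5, job_D:*/15, job_F:*/8}
Op 9: unregister job_C -> active={job_A:*/8, job_D:*/15, job_F:*/8}
Op 10: register job_D */19 -> active={job_A:*/8, job_D:*/19, job_F:*/8}
Op 11: register job_F */4 -> active={job_A:*/8, job_D:*/19, job_F:*/4}
Final interval of job_D = 19
Next fire of job_D after T=173: (173//19+1)*19 = 190

Answer: interval=19 next_fire=190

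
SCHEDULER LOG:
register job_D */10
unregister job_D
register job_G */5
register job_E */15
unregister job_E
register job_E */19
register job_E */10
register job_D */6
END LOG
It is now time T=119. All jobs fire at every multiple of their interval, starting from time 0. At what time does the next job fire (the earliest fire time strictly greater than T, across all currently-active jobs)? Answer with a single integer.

Op 1: register job_D */10 -> active={job_D:*/10}
Op 2: unregister job_D -> active={}
Op 3: register job_G */5 -> active={job_G:*/5}
Op 4: register job_E */15 -> active={job_E:*/15, job_G:*/5}
Op 5: unregister job_E -> active={job_G:*/5}
Op 6: register job_E */19 -> active={job_E:*/19, job_G:*/5}
Op 7: register job_E */10 -> active={job_E:*/10, job_G:*/5}
Op 8: register job_D */6 -> active={job_D:*/6, job_E:*/10, job_G:*/5}
  job_D: interval 6, next fire after T=119 is 120
  job_E: interval 10, next fire after T=119 is 120
  job_G: interval 5, next fire after T=119 is 120
Earliest fire time = 120 (job job_D)

Answer: 120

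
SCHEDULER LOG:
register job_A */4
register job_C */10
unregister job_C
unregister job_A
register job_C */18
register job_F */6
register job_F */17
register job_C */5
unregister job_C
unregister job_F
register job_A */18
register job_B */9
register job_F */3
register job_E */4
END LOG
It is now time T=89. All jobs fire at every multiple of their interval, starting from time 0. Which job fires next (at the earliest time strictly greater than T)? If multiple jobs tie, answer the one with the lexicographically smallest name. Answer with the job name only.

Op 1: register job_A */4 -> active={job_A:*/4}
Op 2: register job_C */10 -> active={job_A:*/4, job_C:*/10}
Op 3: unregister job_C -> active={job_A:*/4}
Op 4: unregister job_A -> active={}
Op 5: register job_C */18 -> active={job_C:*/18}
Op 6: register job_F */6 -> active={job_C:*/18, job_F:*/6}
Op 7: register job_F */17 -> active={job_C:*/18, job_F:*/17}
Op 8: register job_C */5 -> active={job_C:*/5, job_F:*/17}
Op 9: unregister job_C -> active={job_F:*/17}
Op 10: unregister job_F -> active={}
Op 11: register job_A */18 -> active={job_A:*/18}
Op 12: register job_B */9 -> active={job_A:*/18, job_B:*/9}
Op 13: register job_F */3 -> active={job_A:*/18, job_B:*/9, job_F:*/3}
Op 14: register job_E */4 -> active={job_A:*/18, job_B:*/9, job_E:*/4, job_F:*/3}
  job_A: interval 18, next fire after T=89 is 90
  job_B: interval 9, next fire after T=89 is 90
  job_E: interval 4, next fire after T=89 is 92
  job_F: interval 3, next fire after T=89 is 90
Earliest = 90, winner (lex tiebreak) = job_A

Answer: job_A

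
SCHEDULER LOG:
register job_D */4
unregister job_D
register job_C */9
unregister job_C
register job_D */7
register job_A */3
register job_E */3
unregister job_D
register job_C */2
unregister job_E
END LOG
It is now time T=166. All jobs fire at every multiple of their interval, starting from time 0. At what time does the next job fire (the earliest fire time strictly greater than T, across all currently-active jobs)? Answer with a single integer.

Answer: 168

Derivation:
Op 1: register job_D */4 -> active={job_D:*/4}
Op 2: unregister job_D -> active={}
Op 3: register job_C */9 -> active={job_C:*/9}
Op 4: unregister job_C -> active={}
Op 5: register job_D */7 -> active={job_D:*/7}
Op 6: register job_A */3 -> active={job_A:*/3, job_D:*/7}
Op 7: register job_E */3 -> active={job_A:*/3, job_D:*/7, job_E:*/3}
Op 8: unregister job_D -> active={job_A:*/3, job_E:*/3}
Op 9: register job_C */2 -> active={job_A:*/3, job_C:*/2, job_E:*/3}
Op 10: unregister job_E -> active={job_A:*/3, job_C:*/2}
  job_A: interval 3, next fire after T=166 is 168
  job_C: interval 2, next fire after T=166 is 168
Earliest fire time = 168 (job job_A)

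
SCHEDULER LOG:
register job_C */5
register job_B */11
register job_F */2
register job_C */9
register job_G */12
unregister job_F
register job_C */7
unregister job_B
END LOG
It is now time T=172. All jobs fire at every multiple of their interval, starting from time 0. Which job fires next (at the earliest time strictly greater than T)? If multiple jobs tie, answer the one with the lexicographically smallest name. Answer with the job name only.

Op 1: register job_C */5 -> active={job_C:*/5}
Op 2: register job_B */11 -> active={job_B:*/11, job_C:*/5}
Op 3: register job_F */2 -> active={job_B:*/11, job_C:*/5, job_F:*/2}
Op 4: register job_C */9 -> active={job_B:*/11, job_C:*/9, job_F:*/2}
Op 5: register job_G */12 -> active={job_B:*/11, job_C:*/9, job_F:*/2, job_G:*/12}
Op 6: unregister job_F -> active={job_B:*/11, job_C:*/9, job_G:*/12}
Op 7: register job_C */7 -> active={job_B:*/11, job_C:*/7, job_G:*/12}
Op 8: unregister job_B -> active={job_C:*/7, job_G:*/12}
  job_C: interval 7, next fire after T=172 is 175
  job_G: interval 12, next fire after T=172 is 180
Earliest = 175, winner (lex tiebreak) = job_C

Answer: job_C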